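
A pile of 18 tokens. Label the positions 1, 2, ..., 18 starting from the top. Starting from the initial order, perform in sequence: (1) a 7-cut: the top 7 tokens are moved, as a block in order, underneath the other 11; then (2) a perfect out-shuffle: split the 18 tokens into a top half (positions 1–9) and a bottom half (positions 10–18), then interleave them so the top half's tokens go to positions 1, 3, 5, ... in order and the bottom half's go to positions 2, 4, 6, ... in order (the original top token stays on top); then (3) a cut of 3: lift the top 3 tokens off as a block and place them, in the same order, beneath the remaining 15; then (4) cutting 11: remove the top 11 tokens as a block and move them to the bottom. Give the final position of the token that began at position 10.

Track the token from position 10 forward through each operation:
  after op 1 (cut 7): 10 → 3
  after op 2 (out-shuffle): 3 → 5
  after op 3 (cut 3): 5 → 2
  after op 4 (cut 11): 2 → 9

9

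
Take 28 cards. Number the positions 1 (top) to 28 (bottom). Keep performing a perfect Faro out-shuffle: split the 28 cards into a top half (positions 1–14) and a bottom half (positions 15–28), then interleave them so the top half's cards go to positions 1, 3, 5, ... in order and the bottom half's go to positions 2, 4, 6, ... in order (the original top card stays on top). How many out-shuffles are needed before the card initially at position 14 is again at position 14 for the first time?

Follow position 14 under repeated out-shuffles:
14 → 27 → 26 → 24 → 20 → 12 → 23 → 18 → 8 → 15 → 2 → 3 → 5 → 9 → 17 → 6 → 11 → 21 → 14
It first returns after 18 out-shuffles.

18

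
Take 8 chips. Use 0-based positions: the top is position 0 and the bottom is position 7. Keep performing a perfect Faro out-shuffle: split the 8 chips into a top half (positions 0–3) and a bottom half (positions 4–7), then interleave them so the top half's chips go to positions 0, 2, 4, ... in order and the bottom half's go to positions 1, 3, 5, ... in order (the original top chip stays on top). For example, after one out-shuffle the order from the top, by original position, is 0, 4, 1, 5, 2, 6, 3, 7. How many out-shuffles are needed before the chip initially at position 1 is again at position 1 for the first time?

Follow position 1 under repeated out-shuffles:
1 → 2 → 4 → 1
It first returns after 3 out-shuffles.

3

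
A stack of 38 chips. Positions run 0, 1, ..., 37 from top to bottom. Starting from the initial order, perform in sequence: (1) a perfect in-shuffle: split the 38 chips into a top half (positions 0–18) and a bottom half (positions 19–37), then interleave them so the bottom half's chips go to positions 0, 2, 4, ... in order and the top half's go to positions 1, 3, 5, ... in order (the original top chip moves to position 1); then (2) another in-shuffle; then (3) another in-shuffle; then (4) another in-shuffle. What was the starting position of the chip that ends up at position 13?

Undo the operations in reverse order, starting from position 13:
  undo op 4 (in-shuffle, from top half): 13 ← 6
  undo op 3 (in-shuffle, from bottom half): 6 ← 22
  undo op 2 (in-shuffle, from bottom half): 22 ← 30
  undo op 1 (in-shuffle, from bottom half): 30 ← 34
So the chip at position 13 came from original position 34.

34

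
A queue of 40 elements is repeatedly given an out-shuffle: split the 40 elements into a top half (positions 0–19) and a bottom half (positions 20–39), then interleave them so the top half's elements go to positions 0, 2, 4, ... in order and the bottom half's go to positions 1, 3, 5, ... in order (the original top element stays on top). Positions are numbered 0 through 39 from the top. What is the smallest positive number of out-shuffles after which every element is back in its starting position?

The out-shuffle permutes the 40 positions with cycle lengths [1, 1, 2, 12, 12, 12].
Every element is home exactly when every cycle has completed a whole number of laps, i.e. after lcm(1, 2, 12) = 12 out-shuffles.

12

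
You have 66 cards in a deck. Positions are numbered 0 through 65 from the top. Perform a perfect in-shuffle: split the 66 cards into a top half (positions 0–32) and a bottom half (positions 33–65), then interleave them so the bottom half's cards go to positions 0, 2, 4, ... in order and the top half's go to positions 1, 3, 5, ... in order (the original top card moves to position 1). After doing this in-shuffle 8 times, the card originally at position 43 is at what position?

7

Track the card's position through each in-shuffle:
43 → 20 → 41 → 16 → 33 → 0 → 1 → 3 → 7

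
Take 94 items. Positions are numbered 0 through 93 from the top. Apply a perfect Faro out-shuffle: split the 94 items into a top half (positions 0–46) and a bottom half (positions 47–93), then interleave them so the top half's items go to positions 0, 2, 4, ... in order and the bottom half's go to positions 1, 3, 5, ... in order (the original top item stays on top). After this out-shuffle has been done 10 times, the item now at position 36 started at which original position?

Work backwards from position 36, undoing one out-shuffle at a time:
36 ← 18 ← 9 ← 51 ← 72 ← 36 ← 18 ← 9 ← 51 ← 72 ← 36
So the item now at position 36 started at position 36.

36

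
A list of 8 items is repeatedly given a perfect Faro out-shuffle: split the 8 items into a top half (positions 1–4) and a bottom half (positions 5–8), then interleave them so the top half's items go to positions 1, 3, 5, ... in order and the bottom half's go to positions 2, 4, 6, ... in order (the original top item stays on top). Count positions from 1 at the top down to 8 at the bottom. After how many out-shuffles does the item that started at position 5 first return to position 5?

3

Follow position 5 under repeated out-shuffles:
5 → 2 → 3 → 5
It first returns after 3 out-shuffles.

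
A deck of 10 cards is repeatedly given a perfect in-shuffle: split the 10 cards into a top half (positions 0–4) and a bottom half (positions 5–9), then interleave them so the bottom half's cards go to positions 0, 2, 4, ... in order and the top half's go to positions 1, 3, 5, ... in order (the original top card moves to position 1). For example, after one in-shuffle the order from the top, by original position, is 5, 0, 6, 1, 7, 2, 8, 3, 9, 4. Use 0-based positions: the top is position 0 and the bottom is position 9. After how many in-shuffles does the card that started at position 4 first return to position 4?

Follow position 4 under repeated in-shuffles:
4 → 9 → 8 → 6 → 2 → 5 → 0 → 1 → 3 → 7 → 4
It first returns after 10 in-shuffles.

10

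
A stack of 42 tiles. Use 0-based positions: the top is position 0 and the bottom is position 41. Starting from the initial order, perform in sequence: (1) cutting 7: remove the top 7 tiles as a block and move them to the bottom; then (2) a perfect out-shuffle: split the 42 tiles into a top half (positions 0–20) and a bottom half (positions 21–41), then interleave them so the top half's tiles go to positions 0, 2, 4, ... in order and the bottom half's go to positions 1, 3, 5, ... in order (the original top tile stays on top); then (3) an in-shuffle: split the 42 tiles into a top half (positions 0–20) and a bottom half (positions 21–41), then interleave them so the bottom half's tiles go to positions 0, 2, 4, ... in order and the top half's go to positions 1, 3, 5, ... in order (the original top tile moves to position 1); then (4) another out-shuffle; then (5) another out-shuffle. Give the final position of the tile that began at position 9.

36

Track the tile from position 9 forward through each operation:
  after op 1 (cut 7): 9 → 2
  after op 2 (out-shuffle): 2 → 4
  after op 3 (in-shuffle): 4 → 9
  after op 4 (out-shuffle): 9 → 18
  after op 5 (out-shuffle): 18 → 36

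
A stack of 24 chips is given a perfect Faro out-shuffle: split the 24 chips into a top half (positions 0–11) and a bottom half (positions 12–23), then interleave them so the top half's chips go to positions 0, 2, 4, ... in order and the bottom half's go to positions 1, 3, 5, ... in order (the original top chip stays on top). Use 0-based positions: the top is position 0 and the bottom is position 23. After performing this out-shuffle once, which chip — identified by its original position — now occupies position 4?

2

Work backwards from position 4, undoing one out-shuffle at a time:
4 ← 2
So the chip now at position 4 started at position 2.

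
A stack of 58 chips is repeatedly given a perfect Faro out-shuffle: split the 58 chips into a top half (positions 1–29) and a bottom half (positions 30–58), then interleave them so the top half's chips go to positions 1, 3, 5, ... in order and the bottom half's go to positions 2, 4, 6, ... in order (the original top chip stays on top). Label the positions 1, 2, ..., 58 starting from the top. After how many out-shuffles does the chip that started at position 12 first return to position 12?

18

Follow position 12 under repeated out-shuffles:
12 → 23 → 45 → 32 → 6 → 11 → 21 → 41 → 24 → 47 → 36 → 14 → 27 → 53 → 48 → 38 → 18 → 35 → 12
It first returns after 18 out-shuffles.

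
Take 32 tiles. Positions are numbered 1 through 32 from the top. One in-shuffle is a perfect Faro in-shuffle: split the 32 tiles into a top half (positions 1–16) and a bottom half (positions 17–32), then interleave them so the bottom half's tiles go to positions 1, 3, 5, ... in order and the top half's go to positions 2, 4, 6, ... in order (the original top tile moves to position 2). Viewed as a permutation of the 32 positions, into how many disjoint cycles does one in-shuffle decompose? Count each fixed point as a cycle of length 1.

Trace each unvisited position around until it returns:
(1 2 4 8 16 32 31 29 25 17) (3 6 12 24 15 30 27 21 9 18) (5 10 20 7 14 28 23 13 26 19) (11 22)
4 cycles in total.

4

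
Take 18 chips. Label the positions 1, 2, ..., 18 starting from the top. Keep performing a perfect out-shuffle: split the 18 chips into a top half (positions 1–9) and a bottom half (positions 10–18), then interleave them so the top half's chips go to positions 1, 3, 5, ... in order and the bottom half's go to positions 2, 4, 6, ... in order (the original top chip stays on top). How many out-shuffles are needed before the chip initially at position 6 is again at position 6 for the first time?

Follow position 6 under repeated out-shuffles:
6 → 11 → 4 → 7 → 13 → 8 → 15 → 12 → 6
It first returns after 8 out-shuffles.

8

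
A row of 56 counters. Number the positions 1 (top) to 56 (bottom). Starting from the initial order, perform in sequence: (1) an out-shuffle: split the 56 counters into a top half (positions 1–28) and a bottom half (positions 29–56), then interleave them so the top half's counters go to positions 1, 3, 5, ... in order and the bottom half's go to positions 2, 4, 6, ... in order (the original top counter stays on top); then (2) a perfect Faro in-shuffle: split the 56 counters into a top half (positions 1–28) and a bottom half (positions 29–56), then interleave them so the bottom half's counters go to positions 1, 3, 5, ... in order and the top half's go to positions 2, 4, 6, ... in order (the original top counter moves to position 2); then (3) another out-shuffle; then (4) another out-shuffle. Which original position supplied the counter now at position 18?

47

Undo the operations in reverse order, starting from position 18:
  undo op 4 (out-shuffle, from bottom half): 18 ← 37
  undo op 3 (out-shuffle, from top half): 37 ← 19
  undo op 2 (in-shuffle, from bottom half): 19 ← 38
  undo op 1 (out-shuffle, from bottom half): 38 ← 47
So the counter at position 18 came from original position 47.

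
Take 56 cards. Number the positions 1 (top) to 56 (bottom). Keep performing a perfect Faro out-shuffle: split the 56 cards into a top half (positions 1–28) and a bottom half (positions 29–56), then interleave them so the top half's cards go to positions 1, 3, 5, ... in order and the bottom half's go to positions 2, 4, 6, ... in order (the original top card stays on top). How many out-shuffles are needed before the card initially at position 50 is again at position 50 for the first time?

20

Follow position 50 under repeated out-shuffles:
50 → 44 → 32 → 8 → 15 → 29 → 2 → 3 → 5 → 9 → 17 → 33 → 10 → 19 → 37 → 18 → 35 → 14 → 27 → 53 → 50
It first returns after 20 out-shuffles.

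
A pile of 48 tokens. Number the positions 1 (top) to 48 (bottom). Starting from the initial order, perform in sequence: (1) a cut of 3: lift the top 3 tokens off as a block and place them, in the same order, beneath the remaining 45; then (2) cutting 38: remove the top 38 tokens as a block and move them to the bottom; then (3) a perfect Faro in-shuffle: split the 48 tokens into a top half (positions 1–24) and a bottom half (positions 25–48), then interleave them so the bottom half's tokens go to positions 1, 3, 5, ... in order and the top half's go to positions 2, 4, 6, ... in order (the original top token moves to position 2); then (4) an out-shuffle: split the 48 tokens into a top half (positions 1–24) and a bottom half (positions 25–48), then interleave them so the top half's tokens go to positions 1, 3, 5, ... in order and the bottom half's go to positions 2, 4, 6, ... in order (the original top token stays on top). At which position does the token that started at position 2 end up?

Track the token from position 2 forward through each operation:
  after op 1 (cut 3): 2 → 47
  after op 2 (cut 38): 47 → 9
  after op 3 (in-shuffle): 9 → 18
  after op 4 (out-shuffle): 18 → 35

35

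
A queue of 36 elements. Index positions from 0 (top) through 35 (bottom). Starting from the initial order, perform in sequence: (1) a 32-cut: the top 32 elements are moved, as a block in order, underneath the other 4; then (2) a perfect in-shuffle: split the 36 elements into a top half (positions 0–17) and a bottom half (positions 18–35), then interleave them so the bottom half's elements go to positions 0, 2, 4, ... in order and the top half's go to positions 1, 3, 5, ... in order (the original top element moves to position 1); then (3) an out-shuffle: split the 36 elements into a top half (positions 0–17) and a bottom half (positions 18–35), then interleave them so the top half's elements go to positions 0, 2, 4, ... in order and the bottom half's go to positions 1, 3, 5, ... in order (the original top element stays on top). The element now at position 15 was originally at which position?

Undo the operations in reverse order, starting from position 15:
  undo op 3 (out-shuffle, from bottom half): 15 ← 25
  undo op 2 (in-shuffle, from top half): 25 ← 12
  undo op 1 (cut 32): 12 ← 8
So the element at position 15 came from original position 8.

8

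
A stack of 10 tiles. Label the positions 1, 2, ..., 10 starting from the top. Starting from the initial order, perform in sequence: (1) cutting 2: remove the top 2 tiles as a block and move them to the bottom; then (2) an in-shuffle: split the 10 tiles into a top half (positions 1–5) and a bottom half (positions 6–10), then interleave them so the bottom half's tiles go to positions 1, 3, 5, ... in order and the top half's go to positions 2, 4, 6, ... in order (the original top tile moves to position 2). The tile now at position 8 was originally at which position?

6

Undo the operations in reverse order, starting from position 8:
  undo op 2 (in-shuffle, from top half): 8 ← 4
  undo op 1 (cut 2): 4 ← 6
So the tile at position 8 came from original position 6.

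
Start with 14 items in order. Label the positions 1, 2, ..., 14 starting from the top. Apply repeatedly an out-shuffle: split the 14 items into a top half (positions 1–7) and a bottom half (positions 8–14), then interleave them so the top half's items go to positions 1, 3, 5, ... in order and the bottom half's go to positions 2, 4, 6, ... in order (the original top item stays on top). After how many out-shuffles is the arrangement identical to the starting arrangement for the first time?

The out-shuffle permutes the 14 positions with cycle lengths [1, 1, 12].
Every item is home exactly when every cycle has completed a whole number of laps, i.e. after lcm(1, 12) = 12 out-shuffles.

12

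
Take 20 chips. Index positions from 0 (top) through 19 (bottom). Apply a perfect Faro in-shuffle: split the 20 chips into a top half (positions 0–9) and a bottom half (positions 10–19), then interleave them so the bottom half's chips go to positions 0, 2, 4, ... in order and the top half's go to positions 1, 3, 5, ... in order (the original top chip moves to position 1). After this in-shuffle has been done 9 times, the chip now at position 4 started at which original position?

Work backwards from position 4, undoing one in-shuffle at a time:
4 ← 12 ← 16 ← 18 ← 19 ← 9 ← 4 ← 12 ← 16 ← 18
So the chip now at position 4 started at position 18.

18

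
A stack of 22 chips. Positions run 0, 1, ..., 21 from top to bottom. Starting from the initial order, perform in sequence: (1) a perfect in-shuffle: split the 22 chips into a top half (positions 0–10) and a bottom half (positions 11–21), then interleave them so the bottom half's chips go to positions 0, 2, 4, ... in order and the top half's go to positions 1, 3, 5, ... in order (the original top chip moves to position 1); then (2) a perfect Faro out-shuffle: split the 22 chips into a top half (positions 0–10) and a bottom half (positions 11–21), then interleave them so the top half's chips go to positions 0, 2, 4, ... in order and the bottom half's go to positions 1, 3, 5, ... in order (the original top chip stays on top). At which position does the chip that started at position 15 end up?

16

Track the chip from position 15 forward through each operation:
  after op 1 (in-shuffle): 15 → 8
  after op 2 (out-shuffle): 8 → 16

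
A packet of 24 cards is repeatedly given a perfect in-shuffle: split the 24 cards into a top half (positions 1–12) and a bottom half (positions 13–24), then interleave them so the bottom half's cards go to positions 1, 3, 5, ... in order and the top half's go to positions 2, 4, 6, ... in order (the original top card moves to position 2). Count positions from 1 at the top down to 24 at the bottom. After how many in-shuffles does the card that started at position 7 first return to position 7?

20

Follow position 7 under repeated in-shuffles:
7 → 14 → 3 → 6 → 12 → 24 → 23 → 21 → 17 → 9 → 18 → 11 → 22 → 19 → 13 → 1 → 2 → 4 → 8 → 16 → 7
It first returns after 20 in-shuffles.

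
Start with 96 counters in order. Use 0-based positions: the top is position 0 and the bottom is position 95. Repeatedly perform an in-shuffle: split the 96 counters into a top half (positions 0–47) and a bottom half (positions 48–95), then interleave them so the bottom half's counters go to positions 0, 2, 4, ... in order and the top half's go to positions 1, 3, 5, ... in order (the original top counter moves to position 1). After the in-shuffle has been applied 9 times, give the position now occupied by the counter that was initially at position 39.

Track the counter's position through each in-shuffle:
39 → 79 → 62 → 28 → 57 → 18 → 37 → 75 → 54 → 12

12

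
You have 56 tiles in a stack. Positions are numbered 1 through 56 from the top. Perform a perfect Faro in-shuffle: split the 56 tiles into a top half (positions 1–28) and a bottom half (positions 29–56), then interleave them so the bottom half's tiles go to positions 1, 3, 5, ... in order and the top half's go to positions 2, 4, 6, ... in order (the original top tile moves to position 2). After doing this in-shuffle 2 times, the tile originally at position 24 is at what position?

39

Track the tile's position through each in-shuffle:
24 → 48 → 39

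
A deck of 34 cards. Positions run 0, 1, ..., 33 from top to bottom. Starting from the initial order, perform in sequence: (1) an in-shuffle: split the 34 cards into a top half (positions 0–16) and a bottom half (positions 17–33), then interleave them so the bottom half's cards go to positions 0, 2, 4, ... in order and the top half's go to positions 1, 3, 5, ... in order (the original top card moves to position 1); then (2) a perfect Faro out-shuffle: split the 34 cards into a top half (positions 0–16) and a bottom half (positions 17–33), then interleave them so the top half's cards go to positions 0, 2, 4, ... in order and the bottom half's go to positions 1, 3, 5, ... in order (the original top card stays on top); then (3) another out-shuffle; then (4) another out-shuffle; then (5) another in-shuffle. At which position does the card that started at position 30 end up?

Track the card from position 30 forward through each operation:
  after op 1 (in-shuffle): 30 → 26
  after op 2 (out-shuffle): 26 → 19
  after op 3 (out-shuffle): 19 → 5
  after op 4 (out-shuffle): 5 → 10
  after op 5 (in-shuffle): 10 → 21

21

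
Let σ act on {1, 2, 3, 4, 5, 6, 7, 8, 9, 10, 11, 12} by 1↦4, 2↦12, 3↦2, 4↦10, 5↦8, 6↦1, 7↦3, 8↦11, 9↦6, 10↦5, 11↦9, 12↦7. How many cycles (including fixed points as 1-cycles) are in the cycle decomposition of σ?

2

Cycle decomposition: (1 4 10 5 8 11 9 6) (2 12 7 3).
2 cycles.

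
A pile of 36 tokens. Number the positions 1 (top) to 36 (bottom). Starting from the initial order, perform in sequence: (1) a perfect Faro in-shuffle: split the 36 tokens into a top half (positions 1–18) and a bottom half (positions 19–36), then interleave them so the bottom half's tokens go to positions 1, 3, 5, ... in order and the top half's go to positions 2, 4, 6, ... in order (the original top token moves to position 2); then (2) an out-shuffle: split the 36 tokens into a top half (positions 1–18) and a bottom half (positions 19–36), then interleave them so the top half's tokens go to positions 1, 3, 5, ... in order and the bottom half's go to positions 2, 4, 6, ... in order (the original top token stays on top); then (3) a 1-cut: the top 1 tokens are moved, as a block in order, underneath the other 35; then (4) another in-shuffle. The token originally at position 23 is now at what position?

32

Track the token from position 23 forward through each operation:
  after op 1 (in-shuffle): 23 → 9
  after op 2 (out-shuffle): 9 → 17
  after op 3 (cut 1): 17 → 16
  after op 4 (in-shuffle): 16 → 32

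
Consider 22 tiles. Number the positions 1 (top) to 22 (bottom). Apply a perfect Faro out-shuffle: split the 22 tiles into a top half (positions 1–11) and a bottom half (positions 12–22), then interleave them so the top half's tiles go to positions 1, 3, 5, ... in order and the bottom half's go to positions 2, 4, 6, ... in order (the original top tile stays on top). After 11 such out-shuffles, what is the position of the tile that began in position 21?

11

Track the tile's position through each out-shuffle:
21 → 20 → 18 → 14 → 6 → 11 → 21 → 20 → 18 → 14 → 6 → 11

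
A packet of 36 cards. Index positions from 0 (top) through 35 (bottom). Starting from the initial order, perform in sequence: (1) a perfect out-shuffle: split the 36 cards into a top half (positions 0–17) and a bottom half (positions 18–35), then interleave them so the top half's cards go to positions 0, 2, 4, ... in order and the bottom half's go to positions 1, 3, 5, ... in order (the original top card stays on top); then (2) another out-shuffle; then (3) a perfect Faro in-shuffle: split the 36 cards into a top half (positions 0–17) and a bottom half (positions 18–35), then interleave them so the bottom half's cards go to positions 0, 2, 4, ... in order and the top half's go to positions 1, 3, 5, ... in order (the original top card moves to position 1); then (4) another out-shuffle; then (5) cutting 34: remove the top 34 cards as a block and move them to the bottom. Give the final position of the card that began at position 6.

26

Track the card from position 6 forward through each operation:
  after op 1 (out-shuffle): 6 → 12
  after op 2 (out-shuffle): 12 → 24
  after op 3 (in-shuffle): 24 → 12
  after op 4 (out-shuffle): 12 → 24
  after op 5 (cut 34): 24 → 26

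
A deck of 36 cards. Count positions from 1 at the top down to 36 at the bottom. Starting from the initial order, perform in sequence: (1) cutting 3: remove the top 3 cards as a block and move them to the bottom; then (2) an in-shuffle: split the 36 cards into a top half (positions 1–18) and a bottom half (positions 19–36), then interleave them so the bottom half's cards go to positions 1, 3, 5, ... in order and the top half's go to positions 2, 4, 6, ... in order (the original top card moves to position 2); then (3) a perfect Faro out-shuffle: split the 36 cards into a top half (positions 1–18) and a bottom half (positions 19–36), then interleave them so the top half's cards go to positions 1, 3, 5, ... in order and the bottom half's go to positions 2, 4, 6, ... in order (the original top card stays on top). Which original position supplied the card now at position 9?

Undo the operations in reverse order, starting from position 9:
  undo op 3 (out-shuffle, from top half): 9 ← 5
  undo op 2 (in-shuffle, from bottom half): 5 ← 21
  undo op 1 (cut 3): 21 ← 24
So the card at position 9 came from original position 24.

24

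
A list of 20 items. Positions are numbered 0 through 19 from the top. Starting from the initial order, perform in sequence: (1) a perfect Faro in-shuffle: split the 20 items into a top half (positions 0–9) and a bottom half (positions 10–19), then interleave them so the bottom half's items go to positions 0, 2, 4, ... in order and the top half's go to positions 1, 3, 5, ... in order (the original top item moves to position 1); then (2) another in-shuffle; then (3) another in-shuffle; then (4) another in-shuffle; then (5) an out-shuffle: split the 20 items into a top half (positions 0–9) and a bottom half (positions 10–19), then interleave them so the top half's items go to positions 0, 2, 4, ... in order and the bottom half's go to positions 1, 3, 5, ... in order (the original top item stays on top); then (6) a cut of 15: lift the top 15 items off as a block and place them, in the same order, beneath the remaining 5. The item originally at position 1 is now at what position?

6

Track the item from position 1 forward through each operation:
  after op 1 (in-shuffle): 1 → 3
  after op 2 (in-shuffle): 3 → 7
  after op 3 (in-shuffle): 7 → 15
  after op 4 (in-shuffle): 15 → 10
  after op 5 (out-shuffle): 10 → 1
  after op 6 (cut 15): 1 → 6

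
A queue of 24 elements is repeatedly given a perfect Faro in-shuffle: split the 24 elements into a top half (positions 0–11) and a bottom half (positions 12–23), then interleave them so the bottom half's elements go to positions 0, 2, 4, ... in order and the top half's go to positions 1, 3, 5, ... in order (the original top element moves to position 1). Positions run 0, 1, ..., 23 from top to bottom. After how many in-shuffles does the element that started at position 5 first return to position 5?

20

Follow position 5 under repeated in-shuffles:
5 → 11 → 23 → 22 → 20 → 16 → 8 → 17 → 10 → 21 → 18 → 12 → 0 → 1 → 3 → 7 → 15 → 6 → 13 → 2 → 5
It first returns after 20 in-shuffles.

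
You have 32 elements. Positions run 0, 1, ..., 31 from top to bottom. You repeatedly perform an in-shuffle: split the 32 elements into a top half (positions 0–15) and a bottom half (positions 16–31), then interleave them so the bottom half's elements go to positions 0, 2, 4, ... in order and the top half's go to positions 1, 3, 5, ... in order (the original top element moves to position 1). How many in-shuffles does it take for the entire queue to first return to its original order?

The in-shuffle permutes the 32 positions with cycle lengths [2, 10, 10, 10].
Every element is home exactly when every cycle has completed a whole number of laps, i.e. after lcm(2, 10) = 10 in-shuffles.

10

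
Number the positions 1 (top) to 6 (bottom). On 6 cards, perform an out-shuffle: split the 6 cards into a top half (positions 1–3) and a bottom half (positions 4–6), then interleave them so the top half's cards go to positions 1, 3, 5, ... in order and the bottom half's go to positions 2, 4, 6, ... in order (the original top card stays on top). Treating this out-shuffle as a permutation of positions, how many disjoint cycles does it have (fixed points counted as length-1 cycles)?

Trace each unvisited position around until it returns:
(1) (2 3 5 4) (6)
3 cycles in total.

3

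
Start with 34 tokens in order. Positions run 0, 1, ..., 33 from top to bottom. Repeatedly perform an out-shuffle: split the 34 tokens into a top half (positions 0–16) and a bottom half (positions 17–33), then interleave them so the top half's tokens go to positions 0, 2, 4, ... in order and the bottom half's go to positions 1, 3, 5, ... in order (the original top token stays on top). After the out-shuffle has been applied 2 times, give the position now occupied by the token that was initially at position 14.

Track the token's position through each out-shuffle:
14 → 28 → 23

23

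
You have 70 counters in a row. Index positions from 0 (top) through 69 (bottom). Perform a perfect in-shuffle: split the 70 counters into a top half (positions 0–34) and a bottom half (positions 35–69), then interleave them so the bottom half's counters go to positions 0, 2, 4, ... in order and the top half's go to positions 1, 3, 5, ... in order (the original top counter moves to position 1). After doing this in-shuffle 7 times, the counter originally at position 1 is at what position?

42

Track the counter's position through each in-shuffle:
1 → 3 → 7 → 15 → 31 → 63 → 56 → 42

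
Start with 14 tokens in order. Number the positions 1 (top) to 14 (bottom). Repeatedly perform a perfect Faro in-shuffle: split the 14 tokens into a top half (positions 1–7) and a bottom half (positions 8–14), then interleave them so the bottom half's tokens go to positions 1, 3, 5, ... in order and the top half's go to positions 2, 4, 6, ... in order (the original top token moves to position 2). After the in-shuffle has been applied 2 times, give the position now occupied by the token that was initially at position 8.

Track the token's position through each in-shuffle:
8 → 1 → 2

2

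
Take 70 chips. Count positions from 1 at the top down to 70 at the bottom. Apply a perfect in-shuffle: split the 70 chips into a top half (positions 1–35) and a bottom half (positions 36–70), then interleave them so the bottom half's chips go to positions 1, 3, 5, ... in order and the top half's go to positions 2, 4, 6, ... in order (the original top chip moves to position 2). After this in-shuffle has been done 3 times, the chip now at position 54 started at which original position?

Work backwards from position 54, undoing one in-shuffle at a time:
54 ← 27 ← 49 ← 60
So the chip now at position 54 started at position 60.

60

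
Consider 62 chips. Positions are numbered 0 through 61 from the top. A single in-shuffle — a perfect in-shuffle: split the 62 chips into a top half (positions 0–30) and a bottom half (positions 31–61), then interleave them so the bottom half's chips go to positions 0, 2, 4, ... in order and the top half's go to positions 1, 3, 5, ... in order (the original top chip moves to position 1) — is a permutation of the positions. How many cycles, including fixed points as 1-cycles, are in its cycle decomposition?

12

Trace each unvisited position around until it returns:
(0 1 3 7 15 31) (2 5 11 23 47 32) (4 9 19 39 16 33) (6 13 27 55 48 34) (8 17 35) (10 21 43 24 49 36) (12 25 51 40 18 37) (14 29 59 56 50 38) ... plus 4 more
12 cycles in total.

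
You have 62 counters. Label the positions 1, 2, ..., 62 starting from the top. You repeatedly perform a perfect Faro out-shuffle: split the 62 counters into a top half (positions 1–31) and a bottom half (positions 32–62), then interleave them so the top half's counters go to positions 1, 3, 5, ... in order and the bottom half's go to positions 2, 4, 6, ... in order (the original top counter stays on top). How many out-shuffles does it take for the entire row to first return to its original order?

The out-shuffle permutes the 62 positions with cycle lengths [1, 1, 60].
Every counter is home exactly when every cycle has completed a whole number of laps, i.e. after lcm(1, 60) = 60 out-shuffles.

60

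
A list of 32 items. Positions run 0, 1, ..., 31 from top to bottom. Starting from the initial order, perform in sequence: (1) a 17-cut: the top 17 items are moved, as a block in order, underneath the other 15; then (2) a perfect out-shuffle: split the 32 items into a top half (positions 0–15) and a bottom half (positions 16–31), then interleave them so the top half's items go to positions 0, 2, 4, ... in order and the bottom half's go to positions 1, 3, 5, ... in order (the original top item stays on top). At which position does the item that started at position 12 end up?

23

Track the item from position 12 forward through each operation:
  after op 1 (cut 17): 12 → 27
  after op 2 (out-shuffle): 27 → 23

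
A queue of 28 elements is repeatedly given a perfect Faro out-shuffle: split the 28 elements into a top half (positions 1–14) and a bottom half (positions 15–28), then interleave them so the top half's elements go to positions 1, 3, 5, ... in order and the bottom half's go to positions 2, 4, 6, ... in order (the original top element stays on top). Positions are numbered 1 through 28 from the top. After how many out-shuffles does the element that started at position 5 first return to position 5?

Follow position 5 under repeated out-shuffles:
5 → 9 → 17 → 6 → 11 → 21 → 14 → 27 → 26 → 24 → 20 → 12 → 23 → 18 → 8 → 15 → 2 → 3 → 5
It first returns after 18 out-shuffles.

18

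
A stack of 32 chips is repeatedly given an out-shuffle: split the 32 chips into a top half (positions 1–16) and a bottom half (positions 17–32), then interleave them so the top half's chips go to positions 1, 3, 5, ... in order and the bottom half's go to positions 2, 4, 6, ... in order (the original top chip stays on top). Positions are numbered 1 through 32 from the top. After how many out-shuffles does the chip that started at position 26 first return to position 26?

Follow position 26 under repeated out-shuffles:
26 → 20 → 8 → 15 → 29 → 26
It first returns after 5 out-shuffles.

5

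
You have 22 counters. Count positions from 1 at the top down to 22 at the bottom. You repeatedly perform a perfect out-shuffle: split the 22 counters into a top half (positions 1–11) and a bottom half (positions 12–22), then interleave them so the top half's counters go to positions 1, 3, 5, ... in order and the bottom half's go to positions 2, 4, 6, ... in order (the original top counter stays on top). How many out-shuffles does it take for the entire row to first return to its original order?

6

The out-shuffle permutes the 22 positions with cycle lengths [1, 1, 2, 3, 3, 6, 6].
Every counter is home exactly when every cycle has completed a whole number of laps, i.e. after lcm(1, 2, 3, 6) = 6 out-shuffles.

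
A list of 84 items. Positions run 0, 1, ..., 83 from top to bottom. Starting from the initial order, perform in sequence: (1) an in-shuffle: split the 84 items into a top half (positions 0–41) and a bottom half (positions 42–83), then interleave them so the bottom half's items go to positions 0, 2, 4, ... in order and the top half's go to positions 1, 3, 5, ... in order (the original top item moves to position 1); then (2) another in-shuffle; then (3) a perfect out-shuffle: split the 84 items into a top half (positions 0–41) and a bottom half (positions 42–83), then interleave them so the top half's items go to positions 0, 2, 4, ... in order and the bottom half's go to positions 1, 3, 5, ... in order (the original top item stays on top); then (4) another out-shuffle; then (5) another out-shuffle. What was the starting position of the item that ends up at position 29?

Undo the operations in reverse order, starting from position 29:
  undo op 5 (out-shuffle, from bottom half): 29 ← 56
  undo op 4 (out-shuffle, from top half): 56 ← 28
  undo op 3 (out-shuffle, from top half): 28 ← 14
  undo op 2 (in-shuffle, from bottom half): 14 ← 49
  undo op 1 (in-shuffle, from top half): 49 ← 24
So the item at position 29 came from original position 24.

24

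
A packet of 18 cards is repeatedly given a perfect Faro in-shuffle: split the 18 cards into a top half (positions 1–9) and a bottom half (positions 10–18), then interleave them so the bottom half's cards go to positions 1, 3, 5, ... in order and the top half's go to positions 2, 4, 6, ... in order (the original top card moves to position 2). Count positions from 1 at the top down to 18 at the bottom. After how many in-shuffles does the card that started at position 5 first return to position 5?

18

Follow position 5 under repeated in-shuffles:
5 → 10 → 1 → 2 → 4 → 8 → 16 → 13 → 7 → 14 → 9 → 18 → 17 → 15 → 11 → 3 → 6 → 12 → 5
It first returns after 18 in-shuffles.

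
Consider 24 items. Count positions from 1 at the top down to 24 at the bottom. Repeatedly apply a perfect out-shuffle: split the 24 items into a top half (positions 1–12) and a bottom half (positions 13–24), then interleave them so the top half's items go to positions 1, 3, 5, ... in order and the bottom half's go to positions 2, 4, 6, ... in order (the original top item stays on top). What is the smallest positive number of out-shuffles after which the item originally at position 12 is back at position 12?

Follow position 12 under repeated out-shuffles:
12 → 23 → 22 → 20 → 16 → 8 → 15 → 6 → 11 → 21 → 18 → 12
It first returns after 11 out-shuffles.

11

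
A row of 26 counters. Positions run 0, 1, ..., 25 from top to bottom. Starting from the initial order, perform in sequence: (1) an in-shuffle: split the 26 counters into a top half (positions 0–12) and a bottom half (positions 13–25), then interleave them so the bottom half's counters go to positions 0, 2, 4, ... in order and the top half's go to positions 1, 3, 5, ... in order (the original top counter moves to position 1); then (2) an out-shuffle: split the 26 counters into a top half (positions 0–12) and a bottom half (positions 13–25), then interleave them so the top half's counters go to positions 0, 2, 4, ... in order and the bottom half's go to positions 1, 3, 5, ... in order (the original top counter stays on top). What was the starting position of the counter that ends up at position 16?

Undo the operations in reverse order, starting from position 16:
  undo op 2 (out-shuffle, from top half): 16 ← 8
  undo op 1 (in-shuffle, from bottom half): 8 ← 17
So the counter at position 16 came from original position 17.

17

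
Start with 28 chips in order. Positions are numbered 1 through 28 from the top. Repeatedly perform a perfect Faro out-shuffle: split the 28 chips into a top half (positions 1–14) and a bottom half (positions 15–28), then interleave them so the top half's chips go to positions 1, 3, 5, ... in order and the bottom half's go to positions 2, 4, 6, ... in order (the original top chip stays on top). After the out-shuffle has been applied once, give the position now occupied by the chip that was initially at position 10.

Track the chip's position through each out-shuffle:
10 → 19

19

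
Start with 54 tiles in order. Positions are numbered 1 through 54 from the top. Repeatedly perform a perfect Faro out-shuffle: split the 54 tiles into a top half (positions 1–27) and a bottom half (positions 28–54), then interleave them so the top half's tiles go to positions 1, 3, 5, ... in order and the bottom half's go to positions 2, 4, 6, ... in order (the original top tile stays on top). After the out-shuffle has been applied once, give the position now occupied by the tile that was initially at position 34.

14

Track the tile's position through each out-shuffle:
34 → 14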